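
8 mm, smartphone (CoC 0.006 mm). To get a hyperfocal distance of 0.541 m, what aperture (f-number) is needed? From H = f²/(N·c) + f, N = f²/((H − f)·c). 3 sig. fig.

Rearrange H = f²/(N·c) + f for N: N = f² / ((H − f)·c).
N = 8² / ((541 − 8) × 0.006) = 64 / 3.198 ≈ 20.

f/20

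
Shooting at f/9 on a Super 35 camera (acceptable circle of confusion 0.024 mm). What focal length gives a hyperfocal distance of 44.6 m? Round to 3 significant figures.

98.0 mm

From H = f²/(N·c) + f, with f ≪ H: f ≈ √(H·N·c) = √(44600 × 9 × 0.024) = √9633.6 ≈ 98.15 mm.
Exact: f² + N·c·f − N·c·H = 0 ⇒ f = (−N·c + √((N·c)² + 4·N·c·H))/2 = (−0.216 + √38534)/2 ≈ 98.043 mm ≈ 98.0 mm.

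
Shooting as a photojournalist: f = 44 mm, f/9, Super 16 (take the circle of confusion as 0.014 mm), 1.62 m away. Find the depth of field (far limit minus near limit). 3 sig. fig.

Hyperfocal distance H = f²/(N·c) + f = 44²/(9 × 0.014) + 44 = 1936/0.126 + 44 ≈ 15409.1 mm ≈ 15.41 m.
Near limit Dn = s·(H − f)/(H + s − 2f) = 1620 × (15409.1 − 44) / (15409.1 + 1620 − 2 × 44) = 1620 × 15365.1 / 16941.1 ≈ 1469.29 mm.
Far limit Df = s·(H − f)/(H − s) = 1620 × (15409.1 − 44) / (15409.1 − 1620) = 1620 × 15365.1 / 13789.1 ≈ 1805.16 mm.
Depth of field = Df − Dn = 1805.16 − 1469.29 ≈ 335.87 mm.

336 mm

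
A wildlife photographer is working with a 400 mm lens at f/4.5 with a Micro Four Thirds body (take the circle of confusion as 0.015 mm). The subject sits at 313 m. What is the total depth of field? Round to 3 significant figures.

84.0 m

Hyperfocal distance H = f²/(N·c) + f = 400²/(4.5 × 0.015) + 400 = 160000/0.0675 + 400 ≈ 2370770.4 mm ≈ 2371 m.
Near limit Dn = s·(H − f)/(H + s − 2f) = 313000 × (2370770.4 − 400) / (2370770.4 + 313000 − 2 × 400) = 313000 × 2370370.4 / 2682970.4 ≈ 276532 mm.
Far limit Df = s·(H − f)/(H − s) = 313000 × (2370770.4 − 400) / (2370770.4 − 313000) = 313000 × 2370370.4 / 2057770.4 ≈ 360548 mm.
Depth of field = Df − Dn = 360548 − 276532 ≈ 84016 mm ≈ 84.0 m.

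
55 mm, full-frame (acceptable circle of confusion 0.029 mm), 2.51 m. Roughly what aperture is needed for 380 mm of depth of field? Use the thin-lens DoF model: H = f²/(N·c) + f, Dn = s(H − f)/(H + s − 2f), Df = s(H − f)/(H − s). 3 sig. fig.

f/3.20

Write h = H − f = f²/(N·c). The thin-lens limits are Dn = s·h/(h + (s−f)) and Df = s·h/(h − (s−f)), so DoF = Df − Dn = 2·s·(s−f)·h / (h² − (s−f)²).
That is a quadratic in h: DoF·h² − 2·s·(s−f)·h − DoF·(s−f)² = 0 ⇒ h = (s−f)·(s + √(s² + DoF²)) / DoF = 2455 × (2510 + √(2510² + 380²)) / 380 = 2455 × (2510 + 2538.60) / 380 ≈ 32617 mm.
Then N = f²/(c·h) = 55² / (0.029 × 32617) = 3025 / 945.88 ≈ 3.20.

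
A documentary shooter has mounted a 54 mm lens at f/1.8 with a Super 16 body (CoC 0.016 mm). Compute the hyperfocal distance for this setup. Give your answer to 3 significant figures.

Hyperfocal distance H = f²/(N·c) + f = 54²/(1.8 × 0.016) + 54 = 2916/0.0288 + 54 ≈ 101304.0 mm ≈ 101 m.

101 m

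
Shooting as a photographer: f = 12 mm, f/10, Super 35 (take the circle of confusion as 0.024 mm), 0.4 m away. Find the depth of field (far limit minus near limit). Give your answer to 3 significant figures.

Hyperfocal distance H = f²/(N·c) + f = 12²/(10 × 0.024) + 12 = 144/0.24 + 12 ≈ 612.0 mm ≈ 0.612 m.
Near limit Dn = s·(H − f)/(H + s − 2f) = 400 × (612.0 − 12) / (612.0 + 400 − 2 × 12) = 400 × 600.0 / 988.0 ≈ 242.91 mm.
Far limit Df = s·(H − f)/(H − s) = 400 × (612.0 − 12) / (612.0 − 400) = 400 × 600.0 / 212.0 ≈ 1132.08 mm.
Depth of field = Df − Dn = 1132.08 − 242.91 ≈ 889.17 mm ≈ 0.889 m.

0.889 m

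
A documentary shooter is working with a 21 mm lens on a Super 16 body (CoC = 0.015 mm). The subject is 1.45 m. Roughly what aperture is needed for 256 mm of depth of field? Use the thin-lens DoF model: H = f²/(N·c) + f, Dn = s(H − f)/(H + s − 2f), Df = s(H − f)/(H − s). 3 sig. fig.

f/1.80

Write h = H − f = f²/(N·c). The thin-lens limits are Dn = s·h/(h + (s−f)) and Df = s·h/(h − (s−f)), so DoF = Df − Dn = 2·s·(s−f)·h / (h² − (s−f)²).
That is a quadratic in h: DoF·h² − 2·s·(s−f)·h − DoF·(s−f)² = 0 ⇒ h = (s−f)·(s + √(s² + DoF²)) / DoF = 1429 × (1450 + √(1450² + 256²)) / 256 = 1429 × (1450 + 1472.43) / 256 ≈ 16313 mm.
Then N = f²/(c·h) = 21² / (0.015 × 16313) = 441 / 244.70 ≈ 1.80.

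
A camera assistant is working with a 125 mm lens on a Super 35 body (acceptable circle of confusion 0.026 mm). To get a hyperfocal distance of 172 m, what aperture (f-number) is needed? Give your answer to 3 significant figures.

Rearrange H = f²/(N·c) + f for N: N = f² / ((H − f)·c).
N = 125² / ((172000 − 125) × 0.026) = 15625 / 4469 ≈ 3.50.

f/3.50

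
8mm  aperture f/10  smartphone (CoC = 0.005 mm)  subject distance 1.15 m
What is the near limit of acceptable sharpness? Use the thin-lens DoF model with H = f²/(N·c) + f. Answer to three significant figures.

Hyperfocal distance H = f²/(N·c) + f = 8²/(10 × 0.005) + 8 = 64/0.05 + 8 ≈ 1288.0 mm ≈ 1.288 m.
Near limit Dn = s·(H − f)/(H + s − 2f) = 1150 × (1288.0 − 8) / (1288.0 + 1150 − 2 × 8) = 1150 × 1280.0 / 2422.0 ≈ 607.76 mm ≈ 0.608 m.

0.608 m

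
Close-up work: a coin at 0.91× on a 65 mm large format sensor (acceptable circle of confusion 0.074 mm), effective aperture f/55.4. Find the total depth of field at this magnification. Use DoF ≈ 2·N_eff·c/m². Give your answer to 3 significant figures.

9.90 mm

At magnification m, DoF ≈ 2·N_eff·c/m² = 2 × 55.4 × 0.074 / 0.91² = 8.199 / 0.8281 ≈ 9.9 mm.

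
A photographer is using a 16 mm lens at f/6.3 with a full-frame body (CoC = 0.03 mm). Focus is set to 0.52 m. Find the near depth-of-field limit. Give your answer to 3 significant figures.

Hyperfocal distance H = f²/(N·c) + f = 16²/(6.3 × 0.03) + 16 = 256/0.189 + 16 ≈ 1370.5 mm ≈ 1.370 m.
Near limit Dn = s·(H − f)/(H + s − 2f) = 520 × (1370.5 − 16) / (1370.5 + 520 − 2 × 16) = 520 × 1354.5 / 1858.5 ≈ 378.98 mm.

379 mm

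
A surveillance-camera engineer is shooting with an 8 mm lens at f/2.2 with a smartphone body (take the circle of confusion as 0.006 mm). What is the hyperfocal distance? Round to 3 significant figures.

4.86 m

Hyperfocal distance H = f²/(N·c) + f = 8²/(2.2 × 0.006) + 8 = 64/0.0132 + 8 ≈ 4856.5 mm ≈ 4.86 m.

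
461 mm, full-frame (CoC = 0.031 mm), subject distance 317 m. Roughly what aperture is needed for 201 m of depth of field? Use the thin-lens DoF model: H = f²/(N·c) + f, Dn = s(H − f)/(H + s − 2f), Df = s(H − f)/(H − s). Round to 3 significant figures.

f/6.29

Write h = H − f = f²/(N·c). The thin-lens limits are Dn = s·h/(h + (s−f)) and Df = s·h/(h − (s−f)), so DoF = Df − Dn = 2·s·(s−f)·h / (h² − (s−f)²).
That is a quadratic in h: DoF·h² − 2·s·(s−f)·h − DoF·(s−f)² = 0 ⇒ h = (s−f)·(s + √(s² + DoF²)) / DoF = 316539 × (317000 + √(317000² + 201000²)) / 201000 = 316539 × (317000 + 375353) / 201000 ≈ 1090332 mm.
Then N = f²/(c·h) = 461² / (0.031 × 1090332) = 212521 / 33800 ≈ 6.29.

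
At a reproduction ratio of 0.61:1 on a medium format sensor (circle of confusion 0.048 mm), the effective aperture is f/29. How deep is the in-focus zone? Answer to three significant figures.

7.48 mm

At magnification m, DoF ≈ 2·N_eff·c/m² = 2 × 29 × 0.048 / 0.61² = 2.784 / 0.3721 ≈ 7.48 mm.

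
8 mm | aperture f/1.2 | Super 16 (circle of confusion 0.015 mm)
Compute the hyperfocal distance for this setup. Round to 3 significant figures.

Hyperfocal distance H = f²/(N·c) + f = 8²/(1.2 × 0.015) + 8 = 64/0.018 + 8 ≈ 3563.6 mm ≈ 3.56 m.

3.56 m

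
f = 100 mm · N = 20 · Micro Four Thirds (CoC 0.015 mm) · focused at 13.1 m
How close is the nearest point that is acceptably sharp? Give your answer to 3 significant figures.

9.42 m

Hyperfocal distance H = f²/(N·c) + f = 100²/(20 × 0.015) + 100 = 10000/0.3 + 100 ≈ 33433.3 mm ≈ 33.43 m.
Near limit Dn = s·(H − f)/(H + s − 2f) = 13100 × (33433.3 − 100) / (33433.3 + 13100 − 2 × 100) = 13100 × 33333.3 / 46333.3 ≈ 9424.5 mm ≈ 9.42 m.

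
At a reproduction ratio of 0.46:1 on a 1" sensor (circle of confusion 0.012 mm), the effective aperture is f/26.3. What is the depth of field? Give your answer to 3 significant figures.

At magnification m, DoF ≈ 2·N_eff·c/m² = 2 × 26.3 × 0.012 / 0.46² = 0.6312 / 0.2116 ≈ 2.98 mm.

2.98 mm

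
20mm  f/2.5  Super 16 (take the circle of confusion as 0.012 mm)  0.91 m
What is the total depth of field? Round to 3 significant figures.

122 mm

Hyperfocal distance H = f²/(N·c) + f = 20²/(2.5 × 0.012) + 20 = 400/0.03 + 20 ≈ 13353.3 mm ≈ 13.35 m.
Near limit Dn = s·(H − f)/(H + s − 2f) = 910 × (13353.3 − 20) / (13353.3 + 910 − 2 × 20) = 910 × 13333.3 / 14223.3 ≈ 853.06 mm.
Far limit Df = s·(H − f)/(H − s) = 910 × (13353.3 − 20) / (13353.3 − 910) = 910 × 13333.3 / 12443.3 ≈ 975.09 mm.
Depth of field = Df − Dn = 975.09 − 853.06 ≈ 122.03 mm.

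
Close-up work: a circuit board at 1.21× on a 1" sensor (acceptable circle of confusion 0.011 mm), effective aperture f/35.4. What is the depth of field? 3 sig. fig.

0.532 mm

At magnification m, DoF ≈ 2·N_eff·c/m² = 2 × 35.4 × 0.011 / 1.21² = 0.7788 / 1.464 ≈ 0.532 mm.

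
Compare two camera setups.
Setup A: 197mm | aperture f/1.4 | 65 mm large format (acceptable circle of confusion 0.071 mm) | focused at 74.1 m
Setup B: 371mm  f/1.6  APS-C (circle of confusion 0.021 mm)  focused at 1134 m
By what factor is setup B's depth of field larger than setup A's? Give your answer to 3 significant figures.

Setup A: H = 197²/(1.4×0.071) + 197 ≈ 390629.6 mm; DoF = Df − Dn = 91401 − 62306 ≈ 29095 mm.
Setup B: H = 371²/(1.6×0.021) + 371 ≈ 4096829.3 mm; DoF = Df − Dn = 1567888 − 888204 ≈ 679684 mm.
Ratio = 679684 / 29095 ≈ 23.4.

23.4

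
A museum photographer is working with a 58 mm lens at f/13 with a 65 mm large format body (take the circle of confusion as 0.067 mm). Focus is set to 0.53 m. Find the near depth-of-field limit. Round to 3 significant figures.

472 mm

Hyperfocal distance H = f²/(N·c) + f = 58²/(13 × 0.067) + 58 = 3364/0.871 + 58 ≈ 3920.2 mm ≈ 3.920 m.
Near limit Dn = s·(H − f)/(H + s − 2f) = 530 × (3920.2 − 58) / (3920.2 + 530 − 2 × 58) = 530 × 3862.2 / 4334.2 ≈ 472.28 mm.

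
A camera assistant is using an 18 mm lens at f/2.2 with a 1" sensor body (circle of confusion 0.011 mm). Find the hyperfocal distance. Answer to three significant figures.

13.4 m

Hyperfocal distance H = f²/(N·c) + f = 18²/(2.2 × 0.011) + 18 = 324/0.0242 + 18 ≈ 13406.4 mm ≈ 13.4 m.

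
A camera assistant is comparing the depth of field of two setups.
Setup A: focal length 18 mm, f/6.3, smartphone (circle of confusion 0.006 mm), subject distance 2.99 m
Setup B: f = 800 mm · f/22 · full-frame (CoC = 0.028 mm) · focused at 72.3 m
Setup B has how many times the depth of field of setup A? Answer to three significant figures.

Setup A: H = 18²/(6.3×0.006) + 18 ≈ 8589.4 mm; DoF = Df − Dn = 4577.0 − 2220.2 ≈ 2356.8 mm.
Setup B: H = 800²/(22×0.028) + 800 ≈ 1039761.0 mm; DoF = Df − Dn = 77643.3 − 67644.8 ≈ 9998.5 mm.
Ratio = 9998.5 / 2356.8 ≈ 4.24.

4.24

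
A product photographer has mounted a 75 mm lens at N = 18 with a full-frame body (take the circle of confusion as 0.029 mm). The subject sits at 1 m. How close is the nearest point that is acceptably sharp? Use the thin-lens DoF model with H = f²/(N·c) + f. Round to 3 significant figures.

0.921 m

Hyperfocal distance H = f²/(N·c) + f = 75²/(18 × 0.029) + 75 = 5625/0.522 + 75 ≈ 10850.9 mm ≈ 10.85 m.
Near limit Dn = s·(H − f)/(H + s − 2f) = 1000 × (10850.9 − 75) / (10850.9 + 1000 − 2 × 75) = 1000 × 10775.9 / 11700.9 ≈ 920.95 mm ≈ 0.921 m.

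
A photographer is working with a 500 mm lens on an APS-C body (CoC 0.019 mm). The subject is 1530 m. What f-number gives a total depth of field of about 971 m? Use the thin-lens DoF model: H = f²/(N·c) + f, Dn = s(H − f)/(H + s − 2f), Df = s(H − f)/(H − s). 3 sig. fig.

f/2.50

Write h = H − f = f²/(N·c). The thin-lens limits are Dn = s·h/(h + (s−f)) and Df = s·h/(h − (s−f)), so DoF = Df − Dn = 2·s·(s−f)·h / (h² − (s−f)²).
That is a quadratic in h: DoF·h² − 2·s·(s−f)·h − DoF·(s−f)² = 0 ⇒ h = (s−f)·(s + √(s² + DoF²)) / DoF = 1529500 × (1530000 + √(1530000² + 971000²)) / 971000 = 1529500 × (1530000 + 1812110) / 971000 ≈ 5264425 mm.
Then N = f²/(c·h) = 500² / (0.019 × 5264425) = 250000 / 100024 ≈ 2.50.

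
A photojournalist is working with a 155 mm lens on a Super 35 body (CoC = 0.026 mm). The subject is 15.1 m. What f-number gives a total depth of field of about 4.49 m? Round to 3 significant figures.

Write h = H − f = f²/(N·c). The thin-lens limits are Dn = s·h/(h + (s−f)) and Df = s·h/(h − (s−f)), so DoF = Df − Dn = 2·s·(s−f)·h / (h² − (s−f)²).
That is a quadratic in h: DoF·h² − 2·s·(s−f)·h − DoF·(s−f)² = 0 ⇒ h = (s−f)·(s + √(s² + DoF²)) / DoF = 14945 × (15100 + √(15100² + 4490²)) / 4490 = 14945 × (15100 + 15753.4) / 4490 ≈ 102696 mm.
Then N = f²/(c·h) = 155² / (0.026 × 102696) = 24025 / 2670.1 ≈ 9.

f/9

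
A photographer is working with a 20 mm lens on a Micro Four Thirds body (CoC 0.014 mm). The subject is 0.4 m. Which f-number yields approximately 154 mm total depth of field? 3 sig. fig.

Write h = H − f = f²/(N·c). The thin-lens limits are Dn = s·h/(h + (s−f)) and Df = s·h/(h − (s−f)), so DoF = Df − Dn = 2·s·(s−f)·h / (h² − (s−f)²).
That is a quadratic in h: DoF·h² − 2·s·(s−f)·h − DoF·(s−f)² = 0 ⇒ h = (s−f)·(s + √(s² + DoF²)) / DoF = 380 × (400 + √(400² + 154²)) / 154 = 380 × (400 + 428.621) / 154 ≈ 2044.6 mm.
Then N = f²/(c·h) = 20² / (0.014 × 2044.6) = 400 / 28.625 ≈ 14.

f/14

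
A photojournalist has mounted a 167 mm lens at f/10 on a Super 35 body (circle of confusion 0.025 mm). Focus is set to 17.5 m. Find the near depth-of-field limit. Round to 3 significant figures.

15.1 m

Hyperfocal distance H = f²/(N·c) + f = 167²/(10 × 0.025) + 167 = 27889/0.25 + 167 ≈ 111723.0 mm ≈ 111.7 m.
Near limit Dn = s·(H − f)/(H + s − 2f) = 17500 × (111723.0 − 167) / (111723.0 + 17500 − 2 × 167) = 17500 × 111556.0 / 128889.0 ≈ 15147 mm ≈ 15.1 m.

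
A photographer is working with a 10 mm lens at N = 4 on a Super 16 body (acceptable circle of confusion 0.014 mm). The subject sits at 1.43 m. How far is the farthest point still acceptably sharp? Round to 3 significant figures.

Hyperfocal distance H = f²/(N·c) + f = 10²/(4 × 0.014) + 10 = 100/0.056 + 10 ≈ 1795.7 mm ≈ 1.796 m.
Far limit Df = s·(H − f)/(H − s) = 1430 × (1795.7 − 10) / (1795.7 − 1430) = 1430 × 1785.7 / 365.7 ≈ 6982.4 mm ≈ 6.98 m.

6.98 m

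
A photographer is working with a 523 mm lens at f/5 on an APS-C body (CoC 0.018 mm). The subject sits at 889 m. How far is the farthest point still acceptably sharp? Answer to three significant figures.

1260 m

Hyperfocal distance H = f²/(N·c) + f = 523²/(5 × 0.018) + 523 = 273529/0.09 + 523 ≈ 3039734.1 mm ≈ 3040 m.
Far limit Df = s·(H − f)/(H − s) = 889000 × (3039734.1 − 523) / (3039734.1 − 889000) = 889000 × 3039211.1 / 2150734.1 ≈ 1256250 mm ≈ 1260 m.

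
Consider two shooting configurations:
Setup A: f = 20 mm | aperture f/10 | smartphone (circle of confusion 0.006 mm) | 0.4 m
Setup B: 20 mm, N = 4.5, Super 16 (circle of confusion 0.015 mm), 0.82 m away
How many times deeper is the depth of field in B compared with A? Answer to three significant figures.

Setup A: H = 20²/(10×0.006) + 20 ≈ 6686.7 mm; DoF = Df − Dn = 424.178 − 378.430 ≈ 45.748 mm.
Setup B: H = 20²/(4.5×0.015) + 20 ≈ 5945.9 mm; DoF = Df − Dn = 947.98 − 722.47 ≈ 225.51 mm.
Ratio = 225.51 / 45.748 ≈ 4.93.

4.93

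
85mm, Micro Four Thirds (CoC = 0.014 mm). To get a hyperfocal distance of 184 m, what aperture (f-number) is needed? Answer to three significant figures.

Rearrange H = f²/(N·c) + f for N: N = f² / ((H − f)·c).
N = 85² / ((184000 − 85) × 0.014) = 7225 / 2575 ≈ 2.81.

f/2.81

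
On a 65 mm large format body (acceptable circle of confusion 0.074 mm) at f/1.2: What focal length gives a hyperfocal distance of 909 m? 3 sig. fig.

From H = f²/(N·c) + f, with f ≪ H: f ≈ √(H·N·c) = √(909000 × 1.2 × 0.074) = √80719 ≈ 284.1 mm.
The +f correction barely moves this — solving exactly, f² + N·c·f − N·c·H = 0 ⇒ f = (−N·c + √((N·c)² + 4·N·c·H))/2 = (−0.0888 + √322877)/2 ≈ 284.07 mm, so f ≈ 284 mm.

284 mm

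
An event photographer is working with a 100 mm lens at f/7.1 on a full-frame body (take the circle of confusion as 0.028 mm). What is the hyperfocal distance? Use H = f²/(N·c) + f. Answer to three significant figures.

50.4 m

Hyperfocal distance H = f²/(N·c) + f = 100²/(7.1 × 0.028) + 100 = 10000/0.1988 + 100 ≈ 50401.8 mm ≈ 50.4 m.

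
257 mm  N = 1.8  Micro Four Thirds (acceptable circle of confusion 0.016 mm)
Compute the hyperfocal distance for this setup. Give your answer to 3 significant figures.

Hyperfocal distance H = f²/(N·c) + f = 257²/(1.8 × 0.016) + 257 = 66049/0.0288 + 257 ≈ 2293625.1 mm ≈ 2290 m.

2290 m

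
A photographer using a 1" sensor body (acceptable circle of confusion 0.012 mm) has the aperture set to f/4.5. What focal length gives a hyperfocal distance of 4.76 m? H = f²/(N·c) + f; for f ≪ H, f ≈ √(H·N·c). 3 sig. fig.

16.0 mm

From H = f²/(N·c) + f, with f ≪ H: f ≈ √(H·N·c) = √(4760 × 4.5 × 0.012) = √257.04 ≈ 16.03 mm.
The +f correction barely moves this — solving exactly, f² + N·c·f − N·c·H = 0 ⇒ f = (−N·c + √((N·c)² + 4·N·c·H))/2 = (−0.054 + √1028.2)/2 ≈ 16.005 mm, so f ≈ 16.0 mm.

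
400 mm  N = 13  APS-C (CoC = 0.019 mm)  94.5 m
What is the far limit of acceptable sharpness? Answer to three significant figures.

111 m

Hyperfocal distance H = f²/(N·c) + f = 400²/(13 × 0.019) + 400 = 160000/0.247 + 400 ≈ 648173.3 mm ≈ 648.2 m.
Far limit Df = s·(H − f)/(H − s) = 94500 × (648173.3 − 400) / (648173.3 − 94500) = 94500 × 647773.3 / 553673.3 ≈ 110561 mm ≈ 111 m.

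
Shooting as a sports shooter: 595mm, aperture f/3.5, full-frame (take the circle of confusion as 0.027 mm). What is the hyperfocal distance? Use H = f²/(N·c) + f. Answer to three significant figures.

Hyperfocal distance H = f²/(N·c) + f = 595²/(3.5 × 0.027) + 595 = 354025/0.0945 + 595 ≈ 3746891.3 mm ≈ 3750 m.

3750 m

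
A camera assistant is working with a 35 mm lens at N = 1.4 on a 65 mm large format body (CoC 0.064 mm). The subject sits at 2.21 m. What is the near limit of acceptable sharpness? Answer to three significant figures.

Hyperfocal distance H = f²/(N·c) + f = 35²/(1.4 × 0.064) + 35 = 1225/0.0896 + 35 ≈ 13706.9 mm ≈ 13.71 m.
Near limit Dn = s·(H − f)/(H + s − 2f) = 2210 × (13706.9 − 35) / (13706.9 + 2210 − 2 × 35) = 2210 × 13671.9 / 15846.9 ≈ 1906.7 mm ≈ 1.91 m.

1.91 m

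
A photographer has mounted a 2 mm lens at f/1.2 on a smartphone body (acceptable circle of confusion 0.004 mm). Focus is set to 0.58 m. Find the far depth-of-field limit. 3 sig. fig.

1.89 m

Hyperfocal distance H = f²/(N·c) + f = 2²/(1.2 × 0.004) + 2 = 4/0.0048 + 2 ≈ 835.3 mm ≈ 0.835 m.
Far limit Df = s·(H − f)/(H − s) = 580 × (835.3 − 2) / (835.3 − 580) = 580 × 833.3 / 255.3 ≈ 1893.0 mm ≈ 1.89 m.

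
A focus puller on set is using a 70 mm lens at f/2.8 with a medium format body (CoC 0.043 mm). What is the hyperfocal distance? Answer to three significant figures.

40.8 m

Hyperfocal distance H = f²/(N·c) + f = 70²/(2.8 × 0.043) + 70 = 4900/0.1204 + 70 ≈ 40767.7 mm ≈ 40.8 m.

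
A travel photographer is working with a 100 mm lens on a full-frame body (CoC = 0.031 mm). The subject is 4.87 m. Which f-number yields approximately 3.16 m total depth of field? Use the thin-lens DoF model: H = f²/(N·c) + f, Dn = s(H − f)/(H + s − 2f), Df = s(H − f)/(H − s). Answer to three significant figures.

Write h = H − f = f²/(N·c). The thin-lens limits are Dn = s·h/(h + (s−f)) and Df = s·h/(h − (s−f)), so DoF = Df − Dn = 2·s·(s−f)·h / (h² − (s−f)²).
That is a quadratic in h: DoF·h² − 2·s·(s−f)·h − DoF·(s−f)² = 0 ⇒ h = (s−f)·(s + √(s² + DoF²)) / DoF = 4770 × (4870 + √(4870² + 3160²)) / 3160 = 4770 × (4870 + 5805.39) / 3160 ≈ 16114 mm.
Then N = f²/(c·h) = 100² / (0.031 × 16114) = 10000 / 499.55 ≈ 20.

f/20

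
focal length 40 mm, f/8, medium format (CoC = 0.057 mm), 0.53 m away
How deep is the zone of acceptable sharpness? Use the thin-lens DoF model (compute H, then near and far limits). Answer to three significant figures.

Hyperfocal distance H = f²/(N·c) + f = 40²/(8 × 0.057) + 40 = 1600/0.456 + 40 ≈ 3548.8 mm ≈ 3.549 m.
Near limit Dn = s·(H − f)/(H + s − 2f) = 530 × (3548.8 − 40) / (3548.8 + 530 − 2 × 40) = 530 × 3508.8 / 3998.8 ≈ 465.06 mm.
Far limit Df = s·(H − f)/(H − s) = 530 × (3548.8 − 40) / (3548.8 − 530) = 530 × 3508.8 / 3018.8 ≈ 616.03 mm.
Depth of field = Df − Dn = 616.03 − 465.06 ≈ 150.97 mm.

151 mm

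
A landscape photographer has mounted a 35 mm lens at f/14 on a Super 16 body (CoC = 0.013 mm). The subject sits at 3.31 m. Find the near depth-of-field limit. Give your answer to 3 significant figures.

Hyperfocal distance H = f²/(N·c) + f = 35²/(14 × 0.013) + 35 = 1225/0.182 + 35 ≈ 6765.8 mm ≈ 6.766 m.
Near limit Dn = s·(H − f)/(H + s − 2f) = 3310 × (6765.8 − 35) / (6765.8 + 3310 − 2 × 35) = 3310 × 6730.8 / 10005.8 ≈ 2226.6 mm ≈ 2.23 m.

2.23 m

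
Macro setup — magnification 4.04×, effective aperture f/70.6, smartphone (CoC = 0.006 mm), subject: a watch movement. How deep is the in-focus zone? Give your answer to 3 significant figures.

0.0519 mm

At magnification m, DoF ≈ 2·N_eff·c/m² = 2 × 70.6 × 0.006 / 4.04² = 0.8472 / 16.32 ≈ 0.0519 mm.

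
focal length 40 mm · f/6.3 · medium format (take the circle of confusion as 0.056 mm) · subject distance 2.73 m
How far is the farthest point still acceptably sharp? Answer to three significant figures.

6.71 m

Hyperfocal distance H = f²/(N·c) + f = 40²/(6.3 × 0.056) + 40 = 1600/0.3528 + 40 ≈ 4575.1 mm ≈ 4.575 m.
Far limit Df = s·(H − f)/(H − s) = 2730 × (4575.1 − 40) / (4575.1 − 2730) = 2730 × 4535.1 / 1845.1 ≈ 6710.0 mm ≈ 6.71 m.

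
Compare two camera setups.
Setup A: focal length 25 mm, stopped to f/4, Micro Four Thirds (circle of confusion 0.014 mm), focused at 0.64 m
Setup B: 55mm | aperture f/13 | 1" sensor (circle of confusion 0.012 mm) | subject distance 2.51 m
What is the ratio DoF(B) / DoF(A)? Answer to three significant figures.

Setup A: H = 25²/(4×0.014) + 25 ≈ 11185.7 mm; DoF = Df − Dn = 677.323 − 606.575 ≈ 70.748 mm.
Setup B: H = 55²/(13×0.012) + 55 ≈ 19446.0 mm; DoF = Df − Dn = 2873.84 − 2227.93 ≈ 645.91 mm.
Ratio = 645.91 / 70.748 ≈ 9.13.

9.13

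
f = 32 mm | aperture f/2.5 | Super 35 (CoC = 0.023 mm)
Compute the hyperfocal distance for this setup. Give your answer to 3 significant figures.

Hyperfocal distance H = f²/(N·c) + f = 32²/(2.5 × 0.023) + 32 = 1024/0.0575 + 32 ≈ 17840.7 mm ≈ 17.8 m.

17.8 m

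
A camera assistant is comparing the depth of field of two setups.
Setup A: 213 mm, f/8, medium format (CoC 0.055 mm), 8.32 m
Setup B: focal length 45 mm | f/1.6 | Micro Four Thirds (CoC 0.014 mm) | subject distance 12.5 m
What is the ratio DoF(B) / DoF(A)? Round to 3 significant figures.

2.67

Setup A: H = 213²/(8×0.055) + 213 ≈ 103324.4 mm; DoF = Df − Dn = 9030.0 − 7713.5 ≈ 1316.5 mm.
Setup B: H = 45²/(1.6×0.014) + 45 ≈ 90446.8 mm; DoF = Df − Dn = 14497.4 − 10986.4 ≈ 3511.0 mm.
Ratio = 3511.0 / 1316.5 ≈ 2.67.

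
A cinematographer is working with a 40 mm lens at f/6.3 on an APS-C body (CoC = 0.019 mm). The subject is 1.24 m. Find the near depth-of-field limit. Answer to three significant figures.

Hyperfocal distance H = f²/(N·c) + f = 40²/(6.3 × 0.019) + 40 = 1600/0.1197 + 40 ≈ 13406.8 mm ≈ 13.41 m.
Near limit Dn = s·(H − f)/(H + s − 2f) = 1240 × (13406.8 − 40) / (13406.8 + 1240 − 2 × 40) = 1240 × 13366.8 / 14566.8 ≈ 1137.8 mm ≈ 1.14 m.

1.14 m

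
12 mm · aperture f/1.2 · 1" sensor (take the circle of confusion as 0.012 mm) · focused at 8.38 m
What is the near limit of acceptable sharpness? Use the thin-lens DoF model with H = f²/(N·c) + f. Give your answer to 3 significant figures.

4.56 m

Hyperfocal distance H = f²/(N·c) + f = 12²/(1.2 × 0.012) + 12 = 144/0.0144 + 12 ≈ 10012.0 mm ≈ 10.01 m.
Near limit Dn = s·(H − f)/(H + s − 2f) = 8380 × (10012.0 − 12) / (10012.0 + 8380 − 2 × 12) = 8380 × 10000.0 / 18368.0 ≈ 4562.3 mm ≈ 4.56 m.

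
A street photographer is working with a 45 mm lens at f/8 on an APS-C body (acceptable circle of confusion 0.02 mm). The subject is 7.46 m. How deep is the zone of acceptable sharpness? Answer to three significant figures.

Hyperfocal distance H = f²/(N·c) + f = 45²/(8 × 0.02) + 45 = 2025/0.16 + 45 ≈ 12701.2 mm ≈ 12.70 m.
Near limit Dn = s·(H − f)/(H + s − 2f) = 7460 × (12701.2 − 45) / (12701.2 + 7460 − 2 × 45) = 7460 × 12656.2 / 20071.2 ≈ 4704 mm.
Far limit Df = s·(H − f)/(H − s) = 7460 × (12701.2 − 45) / (12701.2 − 7460) = 7460 × 12656.2 / 5241.2 ≈ 18014 mm.
Depth of field = Df − Dn = 18014 − 4704 ≈ 13310 mm ≈ 13.3 m.

13.3 m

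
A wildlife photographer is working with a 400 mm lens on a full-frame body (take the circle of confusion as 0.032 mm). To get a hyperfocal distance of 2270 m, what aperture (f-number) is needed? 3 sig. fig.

Rearrange H = f²/(N·c) + f for N: N = f² / ((H − f)·c).
N = 400² / ((2270000 − 400) × 0.032) = 160000 / 72627 ≈ 2.20.

f/2.20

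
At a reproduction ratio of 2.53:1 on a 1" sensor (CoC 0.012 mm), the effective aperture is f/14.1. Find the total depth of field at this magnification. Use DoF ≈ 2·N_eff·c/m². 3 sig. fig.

0.0529 mm

At magnification m, DoF ≈ 2·N_eff·c/m² = 2 × 14.1 × 0.012 / 2.53² = 0.3384 / 6.401 ≈ 0.0529 mm.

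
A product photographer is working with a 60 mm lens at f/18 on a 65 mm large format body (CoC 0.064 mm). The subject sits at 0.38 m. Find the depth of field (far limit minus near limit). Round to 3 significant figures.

78.6 mm

Hyperfocal distance H = f²/(N·c) + f = 60²/(18 × 0.064) + 60 = 3600/1.152 + 60 ≈ 3185.0 mm ≈ 3.185 m.
Near limit Dn = s·(H − f)/(H + s − 2f) = 380 × (3185.0 − 60) / (3185.0 + 380 − 2 × 60) = 380 × 3125.0 / 3445.0 ≈ 344.702 mm.
Far limit Df = s·(H − f)/(H − s) = 380 × (3185.0 − 60) / (3185.0 − 380) = 380 × 3125.0 / 2805.0 ≈ 423.351 mm.
Depth of field = Df − Dn = 423.351 − 344.702 ≈ 78.649 mm.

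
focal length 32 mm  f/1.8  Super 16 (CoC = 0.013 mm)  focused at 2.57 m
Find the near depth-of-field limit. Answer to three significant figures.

Hyperfocal distance H = f²/(N·c) + f = 32²/(1.8 × 0.013) + 32 = 1024/0.0234 + 32 ≈ 43792.7 mm ≈ 43.79 m.
Near limit Dn = s·(H − f)/(H + s − 2f) = 2570 × (43792.7 − 32) / (43792.7 + 2570 − 2 × 32) = 2570 × 43760.7 / 46298.7 ≈ 2429.1 mm ≈ 2.43 m.

2.43 m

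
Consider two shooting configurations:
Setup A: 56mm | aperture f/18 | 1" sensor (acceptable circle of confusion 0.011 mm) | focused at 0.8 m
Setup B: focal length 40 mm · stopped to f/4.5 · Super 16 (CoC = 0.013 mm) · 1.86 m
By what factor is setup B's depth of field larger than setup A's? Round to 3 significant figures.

3.30

Setup A: H = 56²/(18×0.011) + 56 ≈ 15894.4 mm; DoF = Df − Dn = 839.432 − 764.106 ≈ 75.326 mm.
Setup B: H = 40²/(4.5×0.013) + 40 ≈ 27390.4 mm; DoF = Df − Dn = 1992.59 − 1743.95 ≈ 248.64 mm.
Ratio = 248.64 / 75.326 ≈ 3.30.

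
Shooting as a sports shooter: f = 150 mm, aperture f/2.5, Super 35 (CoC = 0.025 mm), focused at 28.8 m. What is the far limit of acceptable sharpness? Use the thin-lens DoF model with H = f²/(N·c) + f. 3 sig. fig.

31.3 m

Hyperfocal distance H = f²/(N·c) + f = 150²/(2.5 × 0.025) + 150 = 22500/0.0625 + 150 ≈ 360150.0 mm ≈ 360.1 m.
Far limit Df = s·(H − f)/(H − s) = 28800 × (360150.0 − 150) / (360150.0 − 28800) = 28800 × 360000.0 / 331350.0 ≈ 31290 mm ≈ 31.3 m.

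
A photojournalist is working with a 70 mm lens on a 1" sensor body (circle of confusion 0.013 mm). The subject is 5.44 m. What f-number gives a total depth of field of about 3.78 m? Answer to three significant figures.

Write h = H − f = f²/(N·c). The thin-lens limits are Dn = s·h/(h + (s−f)) and Df = s·h/(h − (s−f)), so DoF = Df − Dn = 2·s·(s−f)·h / (h² − (s−f)²).
That is a quadratic in h: DoF·h² − 2·s·(s−f)·h − DoF·(s−f)² = 0 ⇒ h = (s−f)·(s + √(s² + DoF²)) / DoF = 5370 × (5440 + √(5440² + 3780²)) / 3780 = 5370 × (5440 + 6624.35) / 3780 ≈ 17139 mm.
Then N = f²/(c·h) = 70² / (0.013 × 17139) = 4900 / 222.81 ≈ 22.

f/22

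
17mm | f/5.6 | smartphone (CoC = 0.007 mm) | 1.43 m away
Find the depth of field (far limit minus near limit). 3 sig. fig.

Hyperfocal distance H = f²/(N·c) + f = 17²/(5.6 × 0.007) + 17 = 289/0.0392 + 17 ≈ 7389.4 mm ≈ 7.389 m.
Near limit Dn = s·(H − f)/(H + s − 2f) = 1430 × (7389.4 − 17) / (7389.4 + 1430 − 2 × 17) = 1430 × 7372.4 / 8785.4 ≈ 1200.01 mm.
Far limit Df = s·(H − f)/(H − s) = 1430 × (7389.4 − 17) / (7389.4 − 1430) = 1430 × 7372.4 / 5959.4 ≈ 1769.06 mm.
Depth of field = Df − Dn = 1769.06 − 1200.01 ≈ 569.05 mm ≈ 0.569 m.

0.569 m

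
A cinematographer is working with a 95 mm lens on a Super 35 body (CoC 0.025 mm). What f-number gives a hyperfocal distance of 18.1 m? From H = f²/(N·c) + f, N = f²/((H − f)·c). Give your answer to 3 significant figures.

f/20

Rearrange H = f²/(N·c) + f for N: N = f² / ((H − f)·c).
N = 95² / ((18100 − 95) × 0.025) = 9025 / 450.1 ≈ 20.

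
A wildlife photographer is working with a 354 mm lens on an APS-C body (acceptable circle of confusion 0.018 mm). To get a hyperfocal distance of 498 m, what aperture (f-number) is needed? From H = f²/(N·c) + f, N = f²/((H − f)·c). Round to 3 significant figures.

Rearrange H = f²/(N·c) + f for N: N = f² / ((H − f)·c).
N = 354² / ((498000 − 354) × 0.018) = 125316 / 8958 ≈ 14.

f/14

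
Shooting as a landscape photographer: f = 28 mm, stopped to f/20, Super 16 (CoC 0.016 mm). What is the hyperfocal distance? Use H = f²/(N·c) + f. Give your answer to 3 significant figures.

2.48 m

Hyperfocal distance H = f²/(N·c) + f = 28²/(20 × 0.016) + 28 = 784/0.32 + 28 ≈ 2478.0 mm ≈ 2.48 m.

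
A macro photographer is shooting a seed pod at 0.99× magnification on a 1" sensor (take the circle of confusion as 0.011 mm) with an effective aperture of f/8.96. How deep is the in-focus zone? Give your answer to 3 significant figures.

0.201 mm

At magnification m, DoF ≈ 2·N_eff·c/m² = 2 × 8.96 × 0.011 / 0.99² = 0.1971 / 0.9801 ≈ 0.201 mm.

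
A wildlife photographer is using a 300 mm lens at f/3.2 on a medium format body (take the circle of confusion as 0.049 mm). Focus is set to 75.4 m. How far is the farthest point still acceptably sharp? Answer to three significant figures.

Hyperfocal distance H = f²/(N·c) + f = 300²/(3.2 × 0.049) + 300 = 90000/0.1568 + 300 ≈ 574279.6 mm ≈ 574.3 m.
Far limit Df = s·(H − f)/(H − s) = 75400 × (574279.6 − 300) / (574279.6 − 75400) = 75400 × 573979.6 / 498879.6 ≈ 86751 mm ≈ 86.8 m.

86.8 m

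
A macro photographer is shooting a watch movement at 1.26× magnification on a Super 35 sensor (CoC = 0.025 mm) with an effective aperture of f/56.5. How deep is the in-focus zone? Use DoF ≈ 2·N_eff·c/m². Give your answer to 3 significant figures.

At magnification m, DoF ≈ 2·N_eff·c/m² = 2 × 56.5 × 0.025 / 1.26² = 2.825 / 1.588 ≈ 1.78 mm.

1.78 mm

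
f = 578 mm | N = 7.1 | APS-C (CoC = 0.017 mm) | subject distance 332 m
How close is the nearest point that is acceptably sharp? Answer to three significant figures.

Hyperfocal distance H = f²/(N·c) + f = 578²/(7.1 × 0.017) + 578 = 334084/0.1207 + 578 ≈ 2768465.3 mm ≈ 2768 m.
Near limit Dn = s·(H − f)/(H + s − 2f) = 332000 × (2768465.3 − 578) / (2768465.3 + 332000 − 2 × 578) = 332000 × 2767887.3 / 3099309.3 ≈ 296498 mm ≈ 296 m.

296 m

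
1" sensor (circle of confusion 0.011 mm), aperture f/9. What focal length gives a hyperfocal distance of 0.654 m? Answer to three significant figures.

From H = f²/(N·c) + f, with f ≪ H: f ≈ √(H·N·c) = √(654 × 9 × 0.011) = √64.746 ≈ 8.046 mm.
Exact: f² + N·c·f − N·c·H = 0 ⇒ f = (−N·c + √((N·c)² + 4·N·c·H))/2 = (−0.099 + √258.99)/2 ≈ 7.9971 mm ≈ 8.00 mm.

8.00 mm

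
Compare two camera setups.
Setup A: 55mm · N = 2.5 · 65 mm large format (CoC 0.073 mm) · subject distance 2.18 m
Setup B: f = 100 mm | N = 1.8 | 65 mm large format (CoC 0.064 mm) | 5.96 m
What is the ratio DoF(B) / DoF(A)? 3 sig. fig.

Setup A: H = 55²/(2.5×0.073) + 55 ≈ 16630.3 mm; DoF = Df − Dn = 2500.58 − 1932.28 ≈ 568.30 mm.
Setup B: H = 100²/(1.8×0.064) + 100 ≈ 86905.6 mm; DoF = Df − Dn = 6391.47 − 5583.10 ≈ 808.37 mm.
Ratio = 808.37 / 568.30 ≈ 1.42.

1.42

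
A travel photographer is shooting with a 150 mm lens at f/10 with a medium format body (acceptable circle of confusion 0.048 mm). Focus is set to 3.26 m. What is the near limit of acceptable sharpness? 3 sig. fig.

3.06 m

Hyperfocal distance H = f²/(N·c) + f = 150²/(10 × 0.048) + 150 = 22500/0.48 + 150 ≈ 47025.0 mm ≈ 47.02 m.
Near limit Dn = s·(H − f)/(H + s − 2f) = 3260 × (47025.0 − 150) / (47025.0 + 3260 − 2 × 150) = 3260 × 46875.0 / 49985.0 ≈ 3057.2 mm ≈ 3.06 m.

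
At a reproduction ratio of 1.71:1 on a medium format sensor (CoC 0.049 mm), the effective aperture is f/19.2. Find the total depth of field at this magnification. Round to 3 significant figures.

0.643 mm

At magnification m, DoF ≈ 2·N_eff·c/m² = 2 × 19.2 × 0.049 / 1.71² = 1.882 / 2.924 ≈ 0.643 mm.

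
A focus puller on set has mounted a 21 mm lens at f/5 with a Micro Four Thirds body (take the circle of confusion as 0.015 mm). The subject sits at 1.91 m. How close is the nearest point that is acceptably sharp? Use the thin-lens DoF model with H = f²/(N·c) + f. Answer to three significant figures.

Hyperfocal distance H = f²/(N·c) + f = 21²/(5 × 0.015) + 21 = 441/0.075 + 21 ≈ 5901.0 mm ≈ 5.901 m.
Near limit Dn = s·(H − f)/(H + s − 2f) = 1910 × (5901.0 − 21) / (5901.0 + 1910 − 2 × 21) = 1910 × 5880.0 / 7769.0 ≈ 1445.6 mm ≈ 1.45 m.

1.45 m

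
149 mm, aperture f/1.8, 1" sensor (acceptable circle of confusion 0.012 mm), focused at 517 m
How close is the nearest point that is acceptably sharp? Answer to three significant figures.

Hyperfocal distance H = f²/(N·c) + f = 149²/(1.8 × 0.012) + 149 = 22201/0.0216 + 149 ≈ 1027973.1 mm ≈ 1028 m.
Near limit Dn = s·(H − f)/(H + s − 2f) = 517000 × (1027973.1 − 149) / (1027973.1 + 517000 − 2 × 149) = 517000 × 1027824.1 / 1544675.1 ≈ 344011 mm ≈ 344 m.

344 m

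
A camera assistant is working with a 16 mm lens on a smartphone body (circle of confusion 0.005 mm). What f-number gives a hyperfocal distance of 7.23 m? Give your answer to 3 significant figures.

Rearrange H = f²/(N·c) + f for N: N = f² / ((H − f)·c).
N = 16² / ((7230 − 16) × 0.005) = 256 / 36.07 ≈ 7.10.

f/7.10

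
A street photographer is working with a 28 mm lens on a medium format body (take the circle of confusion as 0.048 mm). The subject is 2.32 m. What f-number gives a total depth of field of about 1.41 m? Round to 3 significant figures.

f/2.00

Write h = H − f = f²/(N·c). The thin-lens limits are Dn = s·h/(h + (s−f)) and Df = s·h/(h − (s−f)), so DoF = Df − Dn = 2·s·(s−f)·h / (h² − (s−f)²).
That is a quadratic in h: DoF·h² − 2·s·(s−f)·h − DoF·(s−f)² = 0 ⇒ h = (s−f)·(s + √(s² + DoF²)) / DoF = 2292 × (2320 + √(2320² + 1410²)) / 1410 = 2292 × (2320 + 2714.87) / 1410 ≈ 8184.3 mm.
Then N = f²/(c·h) = 28² / (0.048 × 8184.3) = 784 / 392.85 ≈ 2.00.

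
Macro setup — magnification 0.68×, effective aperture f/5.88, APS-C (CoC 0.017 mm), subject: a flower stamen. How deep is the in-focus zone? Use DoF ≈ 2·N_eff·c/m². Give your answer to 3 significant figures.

0.432 mm

At magnification m, DoF ≈ 2·N_eff·c/m² = 2 × 5.88 × 0.017 / 0.68² = 0.1999 / 0.4624 ≈ 0.432 mm.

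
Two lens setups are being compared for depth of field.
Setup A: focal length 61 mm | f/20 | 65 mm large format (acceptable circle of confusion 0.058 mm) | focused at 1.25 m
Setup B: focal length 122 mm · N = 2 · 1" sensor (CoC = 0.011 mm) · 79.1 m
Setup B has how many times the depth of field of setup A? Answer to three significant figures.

17.4

Setup A: H = 61²/(20×0.058) + 61 ≈ 3268.8 mm; DoF = Df − Dn = 1986.2 − 912.0 ≈ 1074.2 mm.
Setup B: H = 122²/(2×0.011) + 122 ≈ 676667.5 mm; DoF = Df − Dn = 89554 − 70831 ≈ 18723 mm.
Ratio = 18723 / 1074.2 ≈ 17.4.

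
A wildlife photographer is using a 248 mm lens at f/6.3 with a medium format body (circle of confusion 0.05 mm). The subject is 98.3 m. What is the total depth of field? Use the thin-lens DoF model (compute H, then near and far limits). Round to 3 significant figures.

132 m

Hyperfocal distance H = f²/(N·c) + f = 248²/(6.3 × 0.05) + 248 = 61504/0.315 + 248 ≈ 195498.8 mm ≈ 195.5 m.
Near limit Dn = s·(H − f)/(H + s − 2f) = 98300 × (195498.8 − 248) / (195498.8 + 98300 − 2 × 248) = 98300 × 195250.8 / 293302.8 ≈ 65438 mm.
Far limit Df = s·(H − f)/(H − s) = 98300 × (195498.8 − 248) / (195498.8 − 98300) = 98300 × 195250.8 / 97198.8 ≈ 197463 mm.
Depth of field = Df − Dn = 197463 − 65438 ≈ 132025 mm ≈ 132 m.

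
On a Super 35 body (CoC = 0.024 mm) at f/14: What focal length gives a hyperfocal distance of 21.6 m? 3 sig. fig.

85.0 mm

From H = f²/(N·c) + f, with f ≪ H: f ≈ √(H·N·c) = √(21600 × 14 × 0.024) = √7257.6 ≈ 85.19 mm.
Exact: f² + N·c·f − N·c·H = 0 ⇒ f = (−N·c + √((N·c)² + 4·N·c·H))/2 = (−0.336 + √29031)/2 ≈ 85.024 mm ≈ 85.0 mm.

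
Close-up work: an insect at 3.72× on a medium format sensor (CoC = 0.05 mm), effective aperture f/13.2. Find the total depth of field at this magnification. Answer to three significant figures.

0.0954 mm

At magnification m, DoF ≈ 2·N_eff·c/m² = 2 × 13.2 × 0.05 / 3.72² = 1.32 / 13.84 ≈ 0.0954 mm.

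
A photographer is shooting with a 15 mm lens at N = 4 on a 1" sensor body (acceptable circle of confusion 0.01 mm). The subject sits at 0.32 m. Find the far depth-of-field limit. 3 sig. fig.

338 mm

Hyperfocal distance H = f²/(N·c) + f = 15²/(4 × 0.01) + 15 = 225/0.04 + 15 ≈ 5640.0 mm ≈ 5.640 m.
Far limit Df = s·(H − f)/(H − s) = 320 × (5640.0 − 15) / (5640.0 − 320) = 320 × 5625.0 / 5320.0 ≈ 338.35 mm.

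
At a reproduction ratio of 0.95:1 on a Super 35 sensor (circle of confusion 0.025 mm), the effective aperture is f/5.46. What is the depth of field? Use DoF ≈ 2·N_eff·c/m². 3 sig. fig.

At magnification m, DoF ≈ 2·N_eff·c/m² = 2 × 5.46 × 0.025 / 0.95² = 0.273 / 0.9025 ≈ 0.302 mm.

0.302 mm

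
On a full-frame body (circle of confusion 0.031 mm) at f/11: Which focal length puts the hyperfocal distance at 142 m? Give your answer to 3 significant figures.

220 mm

From H = f²/(N·c) + f, with f ≪ H: f ≈ √(H·N·c) = √(142000 × 11 × 0.031) = √48422 ≈ 220.0 mm.
The +f correction barely moves this — solving exactly, f² + N·c·f − N·c·H = 0 ⇒ f = (−N·c + √((N·c)² + 4·N·c·H))/2 = (−0.341 + √193688)/2 ≈ 219.88 mm, so f ≈ 220 mm.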